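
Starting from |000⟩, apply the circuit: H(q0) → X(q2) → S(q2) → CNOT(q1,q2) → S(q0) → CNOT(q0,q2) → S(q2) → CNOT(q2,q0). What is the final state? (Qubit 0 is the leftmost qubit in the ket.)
-1/√2|100⟩ - 1/√2|101⟩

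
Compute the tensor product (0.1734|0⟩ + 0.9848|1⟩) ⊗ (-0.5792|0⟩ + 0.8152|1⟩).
-0.1004|00⟩ + 0.1414|01⟩ - 0.5704|10⟩ + 0.8028|11⟩

amp(|b₁b₂…⟩) = product of the factor amplitudes for bits b₁, b₂, …; only kets whose every factor amplitude is nonzero survive.
|00⟩: (0.1734)(-0.5792) = -0.1004
|01⟩: (0.1734)(0.8152) = 0.1414
|10⟩: (0.9848)(-0.5792) = -0.5704
|11⟩: (0.9848)(0.8152) = 0.8028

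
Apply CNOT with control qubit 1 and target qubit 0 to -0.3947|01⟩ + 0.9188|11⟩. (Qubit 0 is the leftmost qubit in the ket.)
0.9188|01⟩ - 0.3947|11⟩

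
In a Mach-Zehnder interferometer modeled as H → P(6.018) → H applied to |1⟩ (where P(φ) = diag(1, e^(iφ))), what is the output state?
(0.01748 + 0.131i)|0⟩ + (0.9825 - 0.131i)|1⟩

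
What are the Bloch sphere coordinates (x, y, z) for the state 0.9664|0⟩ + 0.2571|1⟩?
(0.4969, 0, 0.8678)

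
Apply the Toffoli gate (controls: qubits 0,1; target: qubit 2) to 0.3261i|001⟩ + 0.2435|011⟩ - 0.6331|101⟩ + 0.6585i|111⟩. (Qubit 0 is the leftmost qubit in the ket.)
0.3261i|001⟩ + 0.2435|011⟩ - 0.6331|101⟩ + 0.6585i|110⟩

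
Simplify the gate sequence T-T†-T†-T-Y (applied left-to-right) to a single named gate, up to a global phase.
Y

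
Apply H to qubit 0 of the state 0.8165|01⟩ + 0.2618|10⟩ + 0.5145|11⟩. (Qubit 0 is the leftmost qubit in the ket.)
0.1851|00⟩ + 0.9412|01⟩ - 0.1851|10⟩ + 0.2135|11⟩

H on qubit 0 mixes each pair of kets that differ only in qubit 0: amplitudes (a, b) of (|…0…⟩, |…1…⟩) become ((a + b)/√2, (a − b)/√2). Kets absent from the input have amplitude 0.
(|00⟩, |10⟩): (a, b) = (0, 0.2618) → (0.1851, -0.1851)
(|01⟩, |11⟩): (a, b) = (0.8165, 0.5145) → (0.9412, 0.2135)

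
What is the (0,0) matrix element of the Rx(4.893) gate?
-0.768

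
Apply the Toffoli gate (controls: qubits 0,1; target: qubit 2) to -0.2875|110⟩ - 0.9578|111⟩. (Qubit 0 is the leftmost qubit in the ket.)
-0.9578|110⟩ - 0.2875|111⟩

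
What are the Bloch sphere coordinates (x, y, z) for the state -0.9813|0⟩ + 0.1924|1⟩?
(-0.3776, 0, 0.9259)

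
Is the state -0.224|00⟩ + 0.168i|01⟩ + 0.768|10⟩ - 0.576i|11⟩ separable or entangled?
Separable

Writing the state as a|00⟩ + b|01⟩ + c|10⟩ + d|11⟩, it is a product state iff ad − bc = 0.
Here (a, b, c, d) = (-0.224, 0.168i, 0.768, -0.576i): ad − bc = (-0.224)(-0.576i) − (0.168i)(0.768) = 0, so the state is separable.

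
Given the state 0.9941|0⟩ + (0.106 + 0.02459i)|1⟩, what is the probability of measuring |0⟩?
0.9882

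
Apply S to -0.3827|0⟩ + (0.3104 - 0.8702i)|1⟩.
-0.3827|0⟩ + (0.8702 + 0.3104i)|1⟩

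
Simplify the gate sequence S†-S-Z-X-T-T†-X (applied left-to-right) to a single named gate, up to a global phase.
Z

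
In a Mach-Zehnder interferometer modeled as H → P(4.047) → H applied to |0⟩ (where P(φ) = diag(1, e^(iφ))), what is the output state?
(0.1913 - 0.3933i)|0⟩ + (0.8087 + 0.3933i)|1⟩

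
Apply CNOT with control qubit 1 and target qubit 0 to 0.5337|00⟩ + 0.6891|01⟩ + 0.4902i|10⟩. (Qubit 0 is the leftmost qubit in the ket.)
0.5337|00⟩ + 0.4902i|10⟩ + 0.6891|11⟩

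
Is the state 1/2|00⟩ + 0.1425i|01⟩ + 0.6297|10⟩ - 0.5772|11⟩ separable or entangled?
Entangled

Writing the state as a|00⟩ + b|01⟩ + c|10⟩ + d|11⟩, it is a product state iff ad − bc = 0.
Here (a, b, c, d) = (1/2, 0.1425i, 0.6297, -0.5772): ad − bc = (1/2)(-0.5772) − (0.1425i)(0.6297) = (-0.2886 - 0.08973i) ≠ 0, so the state is entangled.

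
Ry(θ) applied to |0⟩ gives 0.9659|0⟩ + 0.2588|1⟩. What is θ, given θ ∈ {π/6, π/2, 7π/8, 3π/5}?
π/6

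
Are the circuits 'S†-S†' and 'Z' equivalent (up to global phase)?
Yes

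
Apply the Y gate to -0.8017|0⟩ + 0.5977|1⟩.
-0.5977i|0⟩ - 0.8017i|1⟩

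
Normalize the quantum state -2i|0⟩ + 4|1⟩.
-(1/√5)i|0⟩ + 0.8944|1⟩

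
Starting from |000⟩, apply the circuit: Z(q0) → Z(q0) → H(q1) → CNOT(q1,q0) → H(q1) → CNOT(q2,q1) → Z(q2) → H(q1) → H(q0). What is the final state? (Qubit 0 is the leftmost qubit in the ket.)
1/2|000⟩ + 1/2|010⟩ + 1/2|100⟩ - 1/2|110⟩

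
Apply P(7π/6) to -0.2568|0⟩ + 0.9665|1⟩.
-0.2568|0⟩ + (-0.837 - 0.4833i)|1⟩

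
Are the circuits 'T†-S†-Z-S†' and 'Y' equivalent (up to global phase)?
No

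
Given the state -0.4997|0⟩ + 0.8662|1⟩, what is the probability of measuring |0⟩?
0.2497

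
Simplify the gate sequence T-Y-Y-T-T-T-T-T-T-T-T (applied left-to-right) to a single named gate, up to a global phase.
T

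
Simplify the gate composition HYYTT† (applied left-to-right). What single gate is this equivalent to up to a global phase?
H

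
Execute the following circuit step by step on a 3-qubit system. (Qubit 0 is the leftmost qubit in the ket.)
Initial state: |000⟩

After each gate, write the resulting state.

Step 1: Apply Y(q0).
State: i|100⟩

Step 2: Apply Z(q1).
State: i|100⟩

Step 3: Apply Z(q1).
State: i|100⟩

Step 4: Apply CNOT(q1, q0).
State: i|100⟩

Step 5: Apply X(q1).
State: i|110⟩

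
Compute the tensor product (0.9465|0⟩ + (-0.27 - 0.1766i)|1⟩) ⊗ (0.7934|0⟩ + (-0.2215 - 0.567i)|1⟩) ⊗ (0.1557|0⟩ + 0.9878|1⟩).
0.1169|000⟩ + 0.7418|001⟩ + (-0.03264 - 0.08356i)|010⟩ + (-0.2071 - 0.5301i)|011⟩ + (-0.03335 - 0.02182i)|100⟩ + (-0.2116 - 0.1384i)|101⟩ + (-0.006279 + 0.02993i)|110⟩ + (-0.03984 + 0.1899i)|111⟩

amp(|b₁b₂…⟩) = product of the factor amplitudes for bits b₁, b₂, …; only kets whose every factor amplitude is nonzero survive.
|000⟩: (0.9465)(0.7934)(0.1557) = 0.1169
|001⟩: (0.9465)(0.7934)(0.9878) = 0.7418
|010⟩: (0.9465)(-0.2215 - 0.567i)(0.1557) = (-0.03264 - 0.08356i)
|011⟩: (0.9465)(-0.2215 - 0.567i)(0.9878) = (-0.2071 - 0.5301i)
|100⟩: (-0.27 - 0.1766i)(0.7934)(0.1557) = (-0.03335 - 0.02182i)
|101⟩: (-0.27 - 0.1766i)(0.7934)(0.9878) = (-0.2116 - 0.1384i)
|110⟩: (-0.27 - 0.1766i)(-0.2215 - 0.567i)(0.1557) = (-0.006279 + 0.02993i)
|111⟩: (-0.27 - 0.1766i)(-0.2215 - 0.567i)(0.9878) = (-0.03984 + 0.1899i)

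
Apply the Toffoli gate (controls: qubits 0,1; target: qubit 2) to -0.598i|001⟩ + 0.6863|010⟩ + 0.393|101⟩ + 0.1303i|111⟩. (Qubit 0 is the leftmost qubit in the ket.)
-0.598i|001⟩ + 0.6863|010⟩ + 0.393|101⟩ + 0.1303i|110⟩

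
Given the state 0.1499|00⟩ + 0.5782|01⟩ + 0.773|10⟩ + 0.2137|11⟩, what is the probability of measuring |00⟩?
0.02247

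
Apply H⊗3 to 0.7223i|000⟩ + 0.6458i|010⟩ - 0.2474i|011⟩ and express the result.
0.3962i|000⟩ + 0.5712i|001⟩ + 0.1145i|010⟩ - 0.06042i|011⟩ + 0.3962i|100⟩ + 0.5712i|101⟩ + 0.1145i|110⟩ - 0.06042i|111⟩

H⊗3 gives amp(|y⟩) = (1/2√2) Σ_x (−1)^(x·y) amp(|x⟩), where x·y is the number of positions in which both x and y have a 1.
|000⟩: (0.7223i + 0.6458i - 0.2474i)/(2√2) = 0.3962i
|001⟩: (0.7223i + 0.6458i + 0.2474i)/(2√2) = 0.5712i
|010⟩: (0.7223i - 0.6458i + 0.2474i)/(2√2) = 0.1145i
|011⟩: (0.7223i - 0.6458i - 0.2474i)/(2√2) = -0.06042i
|100⟩: (0.7223i + 0.6458i - 0.2474i)/(2√2) = 0.3962i
|101⟩: (0.7223i + 0.6458i + 0.2474i)/(2√2) = 0.5712i
|110⟩: (0.7223i - 0.6458i + 0.2474i)/(2√2) = 0.1145i
|111⟩: (0.7223i - 0.6458i - 0.2474i)/(2√2) = -0.06042i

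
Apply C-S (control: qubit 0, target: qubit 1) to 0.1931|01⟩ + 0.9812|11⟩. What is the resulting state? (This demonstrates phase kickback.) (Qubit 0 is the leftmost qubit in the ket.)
0.1931|01⟩ + 0.9812i|11⟩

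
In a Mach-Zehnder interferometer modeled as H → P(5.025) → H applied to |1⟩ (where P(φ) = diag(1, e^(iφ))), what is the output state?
(0.3462 + 0.4758i)|0⟩ + (0.6538 - 0.4758i)|1⟩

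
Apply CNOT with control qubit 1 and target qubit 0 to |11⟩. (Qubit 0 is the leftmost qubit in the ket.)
|01⟩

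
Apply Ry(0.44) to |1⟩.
-0.2182|0⟩ + 0.9759|1⟩

Ry(0.44) = [[cos(θ/2), −sin(θ/2)], [sin(θ/2), cos(θ/2)]]; θ = 0.44, cos(θ/2) ≈ 0.975897, sin(θ/2) ≈ 0.21823.
With a = amp(|0⟩) = 0 and b = amp(|1⟩) = 1:
new amp(|0⟩) = (0.975897)·a + (-0.21823)·b = -0.2182
new amp(|1⟩) = (0.21823)·a + (0.975897)·b = 0.9759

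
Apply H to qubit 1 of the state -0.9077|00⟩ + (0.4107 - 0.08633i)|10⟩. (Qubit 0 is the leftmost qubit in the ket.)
-0.6418|00⟩ - 0.6418|01⟩ + (0.2904 - 0.06104i)|10⟩ + (0.2904 - 0.06104i)|11⟩

H on qubit 1 mixes each pair of kets that differ only in qubit 1: amplitudes (a, b) of (|…0…⟩, |…1…⟩) become ((a + b)/√2, (a − b)/√2). Kets absent from the input have amplitude 0.
(|00⟩, |01⟩): (a, b) = (-0.9077, 0) → (-0.6418, -0.6418)
(|10⟩, |11⟩): (a, b) = ((0.4107 - 0.08633i), 0) → ((0.2904 - 0.06104i), (0.2904 - 0.06104i))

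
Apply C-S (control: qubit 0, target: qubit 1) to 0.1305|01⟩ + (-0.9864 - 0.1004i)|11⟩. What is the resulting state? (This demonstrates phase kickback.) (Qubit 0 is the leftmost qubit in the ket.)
0.1305|01⟩ + (0.1004 - 0.9864i)|11⟩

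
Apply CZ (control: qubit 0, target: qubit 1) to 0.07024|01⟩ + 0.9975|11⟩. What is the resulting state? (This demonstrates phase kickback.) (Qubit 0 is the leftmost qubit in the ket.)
0.07024|01⟩ - 0.9975|11⟩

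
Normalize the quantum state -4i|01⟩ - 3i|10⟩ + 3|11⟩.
-0.686i|01⟩ - 0.5145i|10⟩ + 0.5145|11⟩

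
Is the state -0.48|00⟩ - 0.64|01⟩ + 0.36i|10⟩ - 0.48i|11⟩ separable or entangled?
Entangled

Writing the state as a|00⟩ + b|01⟩ + c|10⟩ + d|11⟩, it is a product state iff ad − bc = 0.
Here (a, b, c, d) = (-0.48, -0.64, 0.36i, -0.48i): ad − bc = (-0.48)(-0.48i) − (-0.64)(0.36i) = 0.4608i ≠ 0, so the state is entangled.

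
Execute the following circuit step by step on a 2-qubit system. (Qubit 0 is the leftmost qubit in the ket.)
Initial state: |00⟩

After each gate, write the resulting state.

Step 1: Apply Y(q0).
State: i|10⟩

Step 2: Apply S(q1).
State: i|10⟩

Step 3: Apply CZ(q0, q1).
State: i|10⟩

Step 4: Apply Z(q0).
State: -i|10⟩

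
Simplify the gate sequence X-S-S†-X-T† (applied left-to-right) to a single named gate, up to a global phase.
T†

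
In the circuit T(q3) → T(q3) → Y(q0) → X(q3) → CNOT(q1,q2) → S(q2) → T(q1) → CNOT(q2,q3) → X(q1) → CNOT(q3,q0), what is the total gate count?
10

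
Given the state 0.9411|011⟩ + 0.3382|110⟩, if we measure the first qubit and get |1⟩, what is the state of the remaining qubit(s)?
|10⟩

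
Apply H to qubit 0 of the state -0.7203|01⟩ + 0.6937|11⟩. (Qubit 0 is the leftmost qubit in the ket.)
-0.01881|01⟩ - 0.9998|11⟩

H on qubit 0 mixes each pair of kets that differ only in qubit 0: amplitudes (a, b) of (|…0…⟩, |…1…⟩) become ((a + b)/√2, (a − b)/√2). Kets absent from the input have amplitude 0.
(|01⟩, |11⟩): (a, b) = (-0.7203, 0.6937) → (-0.01881, -0.9998)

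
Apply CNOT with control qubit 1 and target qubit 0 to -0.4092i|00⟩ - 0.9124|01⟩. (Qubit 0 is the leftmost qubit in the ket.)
-0.4092i|00⟩ - 0.9124|11⟩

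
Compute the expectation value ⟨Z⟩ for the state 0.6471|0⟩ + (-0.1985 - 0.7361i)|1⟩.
-0.1625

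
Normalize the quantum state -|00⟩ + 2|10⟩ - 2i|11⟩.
-0.3333|00⟩ + 0.6667|10⟩ - 0.6667i|11⟩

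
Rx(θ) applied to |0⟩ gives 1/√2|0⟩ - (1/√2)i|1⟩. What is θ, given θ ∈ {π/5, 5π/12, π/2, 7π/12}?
π/2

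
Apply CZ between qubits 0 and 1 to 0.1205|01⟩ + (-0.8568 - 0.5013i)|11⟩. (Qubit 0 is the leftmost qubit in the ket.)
0.1205|01⟩ + (0.8568 + 0.5013i)|11⟩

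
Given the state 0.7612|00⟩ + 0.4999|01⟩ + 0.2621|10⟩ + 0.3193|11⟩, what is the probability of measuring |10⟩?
0.0687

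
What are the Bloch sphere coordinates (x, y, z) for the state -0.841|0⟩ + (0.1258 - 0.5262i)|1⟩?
(-0.2116, 0.8851, 0.4146)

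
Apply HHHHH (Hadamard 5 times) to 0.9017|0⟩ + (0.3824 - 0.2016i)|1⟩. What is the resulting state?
(0.908 - 0.1426i)|0⟩ + (0.3672 + 0.1426i)|1⟩

H² = I, so H^5 = H: a single Hadamard. With (a, b) = (0.9017, (0.3824 - 0.2016i)), H gives ((a + b)/√2, (a − b)/√2) = ((0.908 - 0.1426i), (0.3672 + 0.1426i)).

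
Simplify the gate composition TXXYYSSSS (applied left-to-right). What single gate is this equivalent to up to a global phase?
T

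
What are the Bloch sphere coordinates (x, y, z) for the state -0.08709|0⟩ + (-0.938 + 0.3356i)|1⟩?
(0.1634, -0.05845, -0.9849)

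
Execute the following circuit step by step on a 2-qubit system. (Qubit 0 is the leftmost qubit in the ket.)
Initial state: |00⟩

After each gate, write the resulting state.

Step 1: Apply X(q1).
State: |01⟩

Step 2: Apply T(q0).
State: |01⟩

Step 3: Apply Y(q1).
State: -i|00⟩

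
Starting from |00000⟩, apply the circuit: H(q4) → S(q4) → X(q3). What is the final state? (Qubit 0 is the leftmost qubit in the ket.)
1/√2|00010⟩ + (1/√2)i|00011⟩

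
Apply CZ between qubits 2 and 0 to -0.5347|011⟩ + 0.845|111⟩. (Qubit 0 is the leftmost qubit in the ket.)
-0.5347|011⟩ - 0.845|111⟩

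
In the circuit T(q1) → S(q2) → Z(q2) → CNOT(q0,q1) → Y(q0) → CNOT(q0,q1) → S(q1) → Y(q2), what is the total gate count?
8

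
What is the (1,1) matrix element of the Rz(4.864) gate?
(-0.7586 + 0.6515i)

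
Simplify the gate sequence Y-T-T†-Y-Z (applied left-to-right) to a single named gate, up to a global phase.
Z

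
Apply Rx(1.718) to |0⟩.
0.6532|0⟩ - 0.7572i|1⟩

Rx(1.718) = [[cos(θ/2), −i·sin(θ/2)], [−i·sin(θ/2), cos(θ/2)]]; θ = 1.718, cos(θ/2) ≈ 0.653195, sin(θ/2) ≈ 0.75719.
With a = amp(|0⟩) = 1 and b = amp(|1⟩) = 0:
new amp(|0⟩) = (0.653195)·a + (-0.75719i)·b = 0.6532
new amp(|1⟩) = (-0.75719i)·a + (0.653195)·b = -0.7572i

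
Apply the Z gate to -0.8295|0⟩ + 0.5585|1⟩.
-0.8295|0⟩ - 0.5585|1⟩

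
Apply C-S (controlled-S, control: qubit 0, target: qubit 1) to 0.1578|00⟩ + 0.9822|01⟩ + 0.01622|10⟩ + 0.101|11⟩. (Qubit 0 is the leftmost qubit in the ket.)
0.1578|00⟩ + 0.9822|01⟩ + 0.01622|10⟩ + 0.101i|11⟩

C-S leaves the control-|0⟩ kets |00⟩, |01⟩ unchanged and applies S to qubit 1 on the control-|1⟩ pair (|10⟩, |11⟩).
S = [[1, 0], [0, i]].
With a = amp(|10⟩) = 0.01622 and b = amp(|11⟩) = 0.101:
new amp(|10⟩) = (1)·a = 0.01622
new amp(|11⟩) = (i)·b = 0.101i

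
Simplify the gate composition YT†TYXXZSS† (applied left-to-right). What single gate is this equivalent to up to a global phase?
Z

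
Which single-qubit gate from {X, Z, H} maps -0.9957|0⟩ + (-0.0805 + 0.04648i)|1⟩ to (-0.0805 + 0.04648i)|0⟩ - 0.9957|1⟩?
X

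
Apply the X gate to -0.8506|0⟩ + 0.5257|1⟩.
0.5257|0⟩ - 0.8506|1⟩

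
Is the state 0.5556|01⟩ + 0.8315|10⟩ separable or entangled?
Entangled

Writing the state as a|00⟩ + b|01⟩ + c|10⟩ + d|11⟩, it is a product state iff ad − bc = 0.
Here (a, b, c, d) = (0, 0.5556, 0.8315, 0): ad − bc = (0)(0) − (0.5556)(0.8315) = -0.462 ≠ 0, so the state is entangled.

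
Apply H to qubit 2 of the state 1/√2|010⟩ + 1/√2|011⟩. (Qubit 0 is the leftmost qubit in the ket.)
|010⟩

H on qubit 2 mixes each pair of kets that differ only in qubit 2: amplitudes (a, b) of (|…0…⟩, |…1…⟩) become ((a + b)/√2, (a − b)/√2). Kets absent from the input have amplitude 0.
(|010⟩, |011⟩): (a, b) = (1/√2, 1/√2) → (1, 0)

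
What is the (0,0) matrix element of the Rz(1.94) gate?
(0.5653 - 0.8249i)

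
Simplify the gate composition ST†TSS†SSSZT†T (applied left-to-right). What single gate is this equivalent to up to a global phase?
Z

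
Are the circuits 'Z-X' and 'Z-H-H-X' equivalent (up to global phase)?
Yes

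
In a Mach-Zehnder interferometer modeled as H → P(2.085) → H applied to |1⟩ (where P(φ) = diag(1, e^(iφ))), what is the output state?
(0.7459 - 0.4353i)|0⟩ + (0.2541 + 0.4353i)|1⟩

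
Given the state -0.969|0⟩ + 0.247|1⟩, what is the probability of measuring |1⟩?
0.06101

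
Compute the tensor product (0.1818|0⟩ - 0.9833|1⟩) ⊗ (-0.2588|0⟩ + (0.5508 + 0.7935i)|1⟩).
-0.04705|00⟩ + (0.1001 + 0.1443i)|01⟩ + 0.2545|10⟩ + (-0.5416 - 0.7802i)|11⟩

amp(|b₁b₂…⟩) = product of the factor amplitudes for bits b₁, b₂, …; only kets whose every factor amplitude is nonzero survive.
|00⟩: (0.1818)(-0.2588) = -0.04705
|01⟩: (0.1818)(0.5508 + 0.7935i) = (0.1001 + 0.1443i)
|10⟩: (-0.9833)(-0.2588) = 0.2545
|11⟩: (-0.9833)(0.5508 + 0.7935i) = (-0.5416 - 0.7802i)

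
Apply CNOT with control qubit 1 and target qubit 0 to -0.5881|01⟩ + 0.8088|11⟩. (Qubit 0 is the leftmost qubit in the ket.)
0.8088|01⟩ - 0.5881|11⟩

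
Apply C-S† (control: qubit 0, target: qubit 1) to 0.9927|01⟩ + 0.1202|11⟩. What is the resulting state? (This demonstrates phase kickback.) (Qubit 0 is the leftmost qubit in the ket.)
0.9927|01⟩ - 0.1202i|11⟩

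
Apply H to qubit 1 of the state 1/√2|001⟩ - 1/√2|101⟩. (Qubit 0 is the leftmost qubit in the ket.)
1/2|001⟩ + 1/2|011⟩ - 1/2|101⟩ - 1/2|111⟩

H on qubit 1 mixes each pair of kets that differ only in qubit 1: amplitudes (a, b) of (|…0…⟩, |…1…⟩) become ((a + b)/√2, (a − b)/√2). Kets absent from the input have amplitude 0.
(|001⟩, |011⟩): (a, b) = (1/√2, 0) → (1/2, 1/2)
(|101⟩, |111⟩): (a, b) = (-1/√2, 0) → (-1/2, -1/2)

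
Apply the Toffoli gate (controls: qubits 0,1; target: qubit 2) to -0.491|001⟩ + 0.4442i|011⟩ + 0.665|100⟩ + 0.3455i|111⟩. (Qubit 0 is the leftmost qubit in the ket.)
-0.491|001⟩ + 0.4442i|011⟩ + 0.665|100⟩ + 0.3455i|110⟩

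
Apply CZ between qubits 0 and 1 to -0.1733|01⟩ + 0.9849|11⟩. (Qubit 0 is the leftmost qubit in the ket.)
-0.1733|01⟩ - 0.9849|11⟩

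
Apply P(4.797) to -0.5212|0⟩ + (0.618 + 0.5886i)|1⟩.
-0.5212|0⟩ + (0.6387 - 0.566i)|1⟩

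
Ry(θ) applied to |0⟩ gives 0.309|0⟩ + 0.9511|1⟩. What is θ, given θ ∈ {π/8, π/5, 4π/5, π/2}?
4π/5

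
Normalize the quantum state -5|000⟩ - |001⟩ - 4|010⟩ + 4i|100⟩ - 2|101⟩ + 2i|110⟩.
-0.6155|000⟩ - 0.1231|001⟩ - 0.4924|010⟩ + 0.4924i|100⟩ - 0.2462|101⟩ + 0.2462i|110⟩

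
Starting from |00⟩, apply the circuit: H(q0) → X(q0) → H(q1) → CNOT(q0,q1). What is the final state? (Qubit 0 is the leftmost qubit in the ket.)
1/2|00⟩ + 1/2|01⟩ + 1/2|10⟩ + 1/2|11⟩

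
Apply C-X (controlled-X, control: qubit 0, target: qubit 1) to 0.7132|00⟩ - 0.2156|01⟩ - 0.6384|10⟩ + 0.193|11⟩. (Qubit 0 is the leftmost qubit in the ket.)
0.7132|00⟩ - 0.2156|01⟩ + 0.193|10⟩ - 0.6384|11⟩

C-X leaves the control-|0⟩ kets |00⟩, |01⟩ unchanged and applies X to qubit 1 on the control-|1⟩ pair (|10⟩, |11⟩).
X = [[0, 1], [1, 0]].
With a = amp(|10⟩) = -0.6384 and b = amp(|11⟩) = 0.193:
new amp(|10⟩) = (1)·b = 0.193
new amp(|11⟩) = (1)·a = -0.6384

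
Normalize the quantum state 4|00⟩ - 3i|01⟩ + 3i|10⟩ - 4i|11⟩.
0.5657|00⟩ - 0.4243i|01⟩ + 0.4243i|10⟩ - 0.5657i|11⟩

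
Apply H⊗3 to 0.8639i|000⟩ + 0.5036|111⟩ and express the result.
(0.178 + 0.3054i)|000⟩ + (-0.178 + 0.3054i)|001⟩ + (-0.178 + 0.3054i)|010⟩ + (0.178 + 0.3054i)|011⟩ + (-0.178 + 0.3054i)|100⟩ + (0.178 + 0.3054i)|101⟩ + (0.178 + 0.3054i)|110⟩ + (-0.178 + 0.3054i)|111⟩

H⊗3 gives amp(|y⟩) = (1/2√2) Σ_x (−1)^(x·y) amp(|x⟩), where x·y is the number of positions in which both x and y have a 1.
|000⟩: (0.8639i + 0.5036)/(2√2) = (0.178 + 0.3054i)
|001⟩: (0.8639i - 0.5036)/(2√2) = (-0.178 + 0.3054i)
|010⟩: (0.8639i - 0.5036)/(2√2) = (-0.178 + 0.3054i)
|011⟩: (0.8639i + 0.5036)/(2√2) = (0.178 + 0.3054i)
|100⟩: (0.8639i - 0.5036)/(2√2) = (-0.178 + 0.3054i)
|101⟩: (0.8639i + 0.5036)/(2√2) = (0.178 + 0.3054i)
|110⟩: (0.8639i + 0.5036)/(2√2) = (0.178 + 0.3054i)
|111⟩: (0.8639i - 0.5036)/(2√2) = (-0.178 + 0.3054i)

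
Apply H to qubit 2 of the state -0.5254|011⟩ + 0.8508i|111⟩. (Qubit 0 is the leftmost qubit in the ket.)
-0.3715|010⟩ + 0.3715|011⟩ + 0.6016i|110⟩ - 0.6016i|111⟩

H on qubit 2 mixes each pair of kets that differ only in qubit 2: amplitudes (a, b) of (|…0…⟩, |…1…⟩) become ((a + b)/√2, (a − b)/√2). Kets absent from the input have amplitude 0.
(|010⟩, |011⟩): (a, b) = (0, -0.5254) → (-0.3715, 0.3715)
(|110⟩, |111⟩): (a, b) = (0, 0.8508i) → (0.6016i, -0.6016i)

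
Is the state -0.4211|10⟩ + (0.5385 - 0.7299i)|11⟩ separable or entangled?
Separable

Writing the state as a|00⟩ + b|01⟩ + c|10⟩ + d|11⟩, it is a product state iff ad − bc = 0.
Here (a, b, c, d) = (0, 0, -0.4211, (0.5385 - 0.7299i)): ad − bc = (0)(0.5385 - 0.7299i) − (0)(-0.4211) = 0, so the state is separable.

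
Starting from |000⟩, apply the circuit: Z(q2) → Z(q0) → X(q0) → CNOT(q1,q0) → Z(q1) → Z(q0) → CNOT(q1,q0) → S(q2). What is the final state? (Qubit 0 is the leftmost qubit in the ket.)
-|100⟩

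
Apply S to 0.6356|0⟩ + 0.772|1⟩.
0.6356|0⟩ + 0.772i|1⟩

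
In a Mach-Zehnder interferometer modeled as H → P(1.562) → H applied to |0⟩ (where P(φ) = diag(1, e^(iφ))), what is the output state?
(0.5044 + 0.5i)|0⟩ + (0.4956 - 0.5i)|1⟩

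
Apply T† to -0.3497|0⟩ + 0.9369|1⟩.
-0.3497|0⟩ + (0.6625 - 0.6625i)|1⟩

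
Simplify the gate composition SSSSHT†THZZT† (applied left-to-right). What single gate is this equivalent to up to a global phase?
T†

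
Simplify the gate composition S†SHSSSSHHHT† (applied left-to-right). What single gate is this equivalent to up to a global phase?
T†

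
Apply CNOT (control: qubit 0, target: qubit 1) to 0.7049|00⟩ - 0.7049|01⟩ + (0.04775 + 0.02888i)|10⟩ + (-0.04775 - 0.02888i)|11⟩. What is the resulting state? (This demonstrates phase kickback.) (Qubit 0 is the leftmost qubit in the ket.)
0.7049|00⟩ - 0.7049|01⟩ + (-0.04775 - 0.02888i)|10⟩ + (0.04775 + 0.02888i)|11⟩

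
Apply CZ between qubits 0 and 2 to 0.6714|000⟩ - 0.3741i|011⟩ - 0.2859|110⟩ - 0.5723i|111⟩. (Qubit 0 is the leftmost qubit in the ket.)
0.6714|000⟩ - 0.3741i|011⟩ - 0.2859|110⟩ + 0.5723i|111⟩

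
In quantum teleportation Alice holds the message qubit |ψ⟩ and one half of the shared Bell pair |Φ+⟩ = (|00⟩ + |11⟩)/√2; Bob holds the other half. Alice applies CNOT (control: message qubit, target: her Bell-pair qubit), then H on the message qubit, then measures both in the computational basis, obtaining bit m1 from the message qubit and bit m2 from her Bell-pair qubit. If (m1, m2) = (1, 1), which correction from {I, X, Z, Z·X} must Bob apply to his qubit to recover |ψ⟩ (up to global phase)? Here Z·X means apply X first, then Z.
Z·X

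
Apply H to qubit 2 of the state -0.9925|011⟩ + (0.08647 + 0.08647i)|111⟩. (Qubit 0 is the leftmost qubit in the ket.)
-0.7018|010⟩ + 0.7018|011⟩ + (0.06114 + 0.06114i)|110⟩ + (-0.06114 - 0.06114i)|111⟩

H on qubit 2 mixes each pair of kets that differ only in qubit 2: amplitudes (a, b) of (|…0…⟩, |…1…⟩) become ((a + b)/√2, (a − b)/√2). Kets absent from the input have amplitude 0.
(|010⟩, |011⟩): (a, b) = (0, -0.9925) → (-0.7018, 0.7018)
(|110⟩, |111⟩): (a, b) = (0, (0.08647 + 0.08647i)) → ((0.06114 + 0.06114i), (-0.06114 - 0.06114i))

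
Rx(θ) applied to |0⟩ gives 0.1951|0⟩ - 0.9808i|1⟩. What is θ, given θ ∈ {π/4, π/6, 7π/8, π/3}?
7π/8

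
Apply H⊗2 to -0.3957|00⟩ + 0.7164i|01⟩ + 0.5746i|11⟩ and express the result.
(-0.1979 + 0.6455i)|00⟩ + (-0.1979 - 0.6455i)|01⟩ + (-0.1979 + 0.0709i)|10⟩ + (-0.1979 - 0.0709i)|11⟩

H⊗2 gives amp(|y⟩) = (1/2) Σ_x (−1)^(x·y) amp(|x⟩), where x·y is the number of positions in which both x and y have a 1.
|00⟩: (-0.3957 + 0.7164i + 0.5746i)/2 = (-0.1979 + 0.6455i)
|01⟩: (-0.3957 - 0.7164i - 0.5746i)/2 = (-0.1979 - 0.6455i)
|10⟩: (-0.3957 + 0.7164i - 0.5746i)/2 = (-0.1979 + 0.0709i)
|11⟩: (-0.3957 - 0.7164i + 0.5746i)/2 = (-0.1979 - 0.0709i)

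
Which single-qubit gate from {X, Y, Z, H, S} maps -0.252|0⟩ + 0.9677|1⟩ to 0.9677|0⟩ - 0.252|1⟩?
X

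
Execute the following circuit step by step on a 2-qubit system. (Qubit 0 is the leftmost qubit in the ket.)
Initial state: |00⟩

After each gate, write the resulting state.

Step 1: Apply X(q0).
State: |10⟩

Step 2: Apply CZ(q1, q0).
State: |10⟩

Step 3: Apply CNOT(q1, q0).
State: |10⟩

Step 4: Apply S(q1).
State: |10⟩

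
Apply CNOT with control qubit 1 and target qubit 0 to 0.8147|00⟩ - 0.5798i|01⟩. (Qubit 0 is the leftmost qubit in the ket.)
0.8147|00⟩ - 0.5798i|11⟩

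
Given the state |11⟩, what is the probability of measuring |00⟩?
0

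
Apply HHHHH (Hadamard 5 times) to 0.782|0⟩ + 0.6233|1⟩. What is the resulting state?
0.9937|0⟩ + 0.1122|1⟩

H² = I, so H^5 = H: a single Hadamard. With (a, b) = (0.782, 0.6233), H gives ((a + b)/√2, (a − b)/√2) = (0.9937, 0.1122).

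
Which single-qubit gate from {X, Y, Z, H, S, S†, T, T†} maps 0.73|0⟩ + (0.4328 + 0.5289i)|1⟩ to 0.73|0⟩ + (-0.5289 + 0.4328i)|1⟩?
S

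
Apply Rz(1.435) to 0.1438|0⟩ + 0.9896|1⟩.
(0.1083 - 0.09455i)|0⟩ + (0.7456 + 0.6507i)|1⟩

Rz(1.435) = [[e^(−iθ/2), 0], [0, e^(iθ/2)]] with e^(±iθ/2) = cos(θ/2) ± i·sin(θ/2); θ = 1.435, cos(θ/2) ≈ 0.753452, sin(θ/2) ≈ 0.657503.
With a = amp(|0⟩) = 0.1438 and b = amp(|1⟩) = 0.9896:
new amp(|0⟩) = (0.753452 - 0.657503i)·a = (0.1083 - 0.09455i)
new amp(|1⟩) = (0.753452 + 0.657503i)·b = (0.7456 + 0.6507i)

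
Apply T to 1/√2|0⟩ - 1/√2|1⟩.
1/√2|0⟩ + (-1/2 - (1/2)i)|1⟩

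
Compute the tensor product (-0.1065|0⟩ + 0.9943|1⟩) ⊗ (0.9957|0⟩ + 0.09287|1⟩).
-0.106|00⟩ - 0.009891|01⟩ + 0.99|10⟩ + 0.09234|11⟩

amp(|b₁b₂…⟩) = product of the factor amplitudes for bits b₁, b₂, …; only kets whose every factor amplitude is nonzero survive.
|00⟩: (-0.1065)(0.9957) = -0.106
|01⟩: (-0.1065)(0.09287) = -0.009891
|10⟩: (0.9943)(0.9957) = 0.99
|11⟩: (0.9943)(0.09287) = 0.09234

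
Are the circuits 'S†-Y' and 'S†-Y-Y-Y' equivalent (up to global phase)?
Yes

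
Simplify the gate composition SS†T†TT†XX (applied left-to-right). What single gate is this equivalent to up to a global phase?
T†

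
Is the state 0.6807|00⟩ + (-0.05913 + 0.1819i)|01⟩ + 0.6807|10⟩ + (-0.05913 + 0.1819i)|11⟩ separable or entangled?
Separable

Writing the state as a|00⟩ + b|01⟩ + c|10⟩ + d|11⟩, it is a product state iff ad − bc = 0.
Here (a, b, c, d) = (0.6807, (-0.05913 + 0.1819i), 0.6807, (-0.05913 + 0.1819i)): ad − bc = (0.6807)(-0.05913 + 0.1819i) − (-0.05913 + 0.1819i)(0.6807) = 0, so the state is separable.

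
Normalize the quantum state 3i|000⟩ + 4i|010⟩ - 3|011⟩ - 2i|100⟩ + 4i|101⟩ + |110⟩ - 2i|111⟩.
0.3906i|000⟩ + 0.5208i|010⟩ - 0.3906|011⟩ - 0.2604i|100⟩ + 0.5208i|101⟩ + 0.1302|110⟩ - 0.2604i|111⟩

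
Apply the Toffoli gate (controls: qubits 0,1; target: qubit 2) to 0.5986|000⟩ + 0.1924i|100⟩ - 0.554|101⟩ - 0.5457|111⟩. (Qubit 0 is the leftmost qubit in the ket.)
0.5986|000⟩ + 0.1924i|100⟩ - 0.554|101⟩ - 0.5457|110⟩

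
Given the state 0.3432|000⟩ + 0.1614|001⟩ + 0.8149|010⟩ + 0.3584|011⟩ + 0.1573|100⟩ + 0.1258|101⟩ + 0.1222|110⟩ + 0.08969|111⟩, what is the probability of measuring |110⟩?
0.01493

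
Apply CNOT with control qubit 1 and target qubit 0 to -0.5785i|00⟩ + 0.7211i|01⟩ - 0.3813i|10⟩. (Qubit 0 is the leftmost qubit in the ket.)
-0.5785i|00⟩ - 0.3813i|10⟩ + 0.7211i|11⟩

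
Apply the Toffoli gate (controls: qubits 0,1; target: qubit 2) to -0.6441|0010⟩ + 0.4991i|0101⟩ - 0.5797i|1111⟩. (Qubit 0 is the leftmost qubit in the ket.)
-0.6441|0010⟩ + 0.4991i|0101⟩ - 0.5797i|1101⟩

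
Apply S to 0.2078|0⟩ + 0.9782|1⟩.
0.2078|0⟩ + 0.9782i|1⟩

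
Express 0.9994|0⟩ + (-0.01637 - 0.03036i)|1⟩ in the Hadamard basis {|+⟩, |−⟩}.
(0.6951 - 0.02147i)|+⟩ + (0.7183 + 0.02147i)|−⟩

With |ψ⟩ = α|0⟩ + β|1⟩, the Hadamard-basis coefficients are ⟨+|ψ⟩ = (α + β)/√2 and ⟨−|ψ⟩ = (α − β)/√2.
Here α = 0.9994, β = (-0.01637 - 0.03036i): (α + β)/√2 = (0.6951 - 0.02147i), (α − β)/√2 = (0.7183 + 0.02147i).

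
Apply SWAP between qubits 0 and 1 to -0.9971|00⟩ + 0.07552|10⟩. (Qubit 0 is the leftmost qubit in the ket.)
-0.9971|00⟩ + 0.07552|01⟩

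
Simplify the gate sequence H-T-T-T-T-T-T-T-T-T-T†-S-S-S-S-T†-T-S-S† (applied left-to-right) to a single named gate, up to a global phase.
H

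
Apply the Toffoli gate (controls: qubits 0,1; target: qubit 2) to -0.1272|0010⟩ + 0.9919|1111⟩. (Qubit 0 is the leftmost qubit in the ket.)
-0.1272|0010⟩ + 0.9919|1101⟩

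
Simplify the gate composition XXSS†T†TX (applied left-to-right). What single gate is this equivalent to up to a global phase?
X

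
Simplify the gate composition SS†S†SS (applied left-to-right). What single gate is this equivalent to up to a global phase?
S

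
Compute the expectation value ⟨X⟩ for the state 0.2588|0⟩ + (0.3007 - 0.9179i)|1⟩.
0.1556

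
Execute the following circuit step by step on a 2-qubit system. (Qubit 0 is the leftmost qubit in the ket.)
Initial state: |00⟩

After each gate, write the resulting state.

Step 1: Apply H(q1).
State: 1/√2|00⟩ + 1/√2|01⟩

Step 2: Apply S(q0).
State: 1/√2|00⟩ + 1/√2|01⟩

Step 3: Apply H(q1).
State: |00⟩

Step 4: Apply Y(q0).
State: i|10⟩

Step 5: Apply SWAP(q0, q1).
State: i|01⟩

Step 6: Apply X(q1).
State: i|00⟩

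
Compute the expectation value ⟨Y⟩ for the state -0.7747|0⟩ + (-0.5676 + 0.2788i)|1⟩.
-0.432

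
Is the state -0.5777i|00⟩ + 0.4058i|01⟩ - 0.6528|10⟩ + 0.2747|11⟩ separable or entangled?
Entangled

Writing the state as a|00⟩ + b|01⟩ + c|10⟩ + d|11⟩, it is a product state iff ad − bc = 0.
Here (a, b, c, d) = (-0.5777i, 0.4058i, -0.6528, 0.2747): ad − bc = (-0.5777i)(0.2747) − (0.4058i)(-0.6528) = 0.1062i ≠ 0, so the state is entangled.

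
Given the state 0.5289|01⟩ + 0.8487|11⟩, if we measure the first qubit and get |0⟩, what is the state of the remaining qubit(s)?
|1⟩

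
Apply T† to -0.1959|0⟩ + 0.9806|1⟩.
-0.1959|0⟩ + (0.6934 - 0.6934i)|1⟩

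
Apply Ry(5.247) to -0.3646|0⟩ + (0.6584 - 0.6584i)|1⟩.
(-0.009304 + 0.3261i)|0⟩ + (-0.7526 + 0.572i)|1⟩

Ry(5.247) = [[cos(θ/2), −sin(θ/2)], [sin(θ/2), cos(θ/2)]]; θ = 5.247, cos(θ/2) ≈ -0.868765, sin(θ/2) ≈ 0.495224.
With a = amp(|0⟩) = -0.3646 and b = amp(|1⟩) = (0.6584 - 0.6584i):
new amp(|0⟩) = (-0.868765)·a + (-0.495224)·b = (-0.009304 + 0.3261i)
new amp(|1⟩) = (0.495224)·a + (-0.868765)·b = (-0.7526 + 0.572i)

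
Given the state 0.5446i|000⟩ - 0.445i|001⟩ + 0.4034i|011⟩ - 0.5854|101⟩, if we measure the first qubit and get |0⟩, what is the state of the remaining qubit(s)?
0.6717i|00⟩ - 0.5489i|01⟩ + 0.4976i|11⟩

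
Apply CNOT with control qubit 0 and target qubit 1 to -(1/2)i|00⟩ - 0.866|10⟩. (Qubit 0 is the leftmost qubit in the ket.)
-(1/2)i|00⟩ - 0.866|11⟩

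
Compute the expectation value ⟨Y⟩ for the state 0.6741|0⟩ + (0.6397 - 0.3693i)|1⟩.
-0.4979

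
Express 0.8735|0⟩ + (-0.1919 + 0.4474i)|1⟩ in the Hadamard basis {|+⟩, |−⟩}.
(0.482 + 0.3164i)|+⟩ + (0.7534 - 0.3164i)|−⟩

With |ψ⟩ = α|0⟩ + β|1⟩, the Hadamard-basis coefficients are ⟨+|ψ⟩ = (α + β)/√2 and ⟨−|ψ⟩ = (α − β)/√2.
Here α = 0.8735, β = (-0.1919 + 0.4474i): (α + β)/√2 = (0.482 + 0.3164i), (α − β)/√2 = (0.7534 - 0.3164i).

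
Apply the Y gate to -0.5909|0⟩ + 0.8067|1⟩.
-0.8067i|0⟩ - 0.5909i|1⟩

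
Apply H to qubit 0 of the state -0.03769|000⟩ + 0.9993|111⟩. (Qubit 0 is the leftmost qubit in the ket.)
-0.02665|000⟩ + 0.7066|011⟩ - 0.02665|100⟩ - 0.7066|111⟩

H on qubit 0 mixes each pair of kets that differ only in qubit 0: amplitudes (a, b) of (|…0…⟩, |…1…⟩) become ((a + b)/√2, (a − b)/√2). Kets absent from the input have amplitude 0.
(|000⟩, |100⟩): (a, b) = (-0.03769, 0) → (-0.02665, -0.02665)
(|011⟩, |111⟩): (a, b) = (0, 0.9993) → (0.7066, -0.7066)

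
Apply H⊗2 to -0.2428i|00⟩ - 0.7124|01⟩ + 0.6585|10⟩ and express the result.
(-0.02695 - 0.1214i)|00⟩ + (0.6855 - 0.1214i)|01⟩ + (-0.6855 - 0.1214i)|10⟩ + (0.02695 - 0.1214i)|11⟩

H⊗2 gives amp(|y⟩) = (1/2) Σ_x (−1)^(x·y) amp(|x⟩), where x·y is the number of positions in which both x and y have a 1.
|00⟩: (-0.2428i - 0.7124 + 0.6585)/2 = (-0.02695 - 0.1214i)
|01⟩: (-0.2428i + 0.7124 + 0.6585)/2 = (0.6855 - 0.1214i)
|10⟩: (-0.2428i - 0.7124 - 0.6585)/2 = (-0.6855 - 0.1214i)
|11⟩: (-0.2428i + 0.7124 - 0.6585)/2 = (0.02695 - 0.1214i)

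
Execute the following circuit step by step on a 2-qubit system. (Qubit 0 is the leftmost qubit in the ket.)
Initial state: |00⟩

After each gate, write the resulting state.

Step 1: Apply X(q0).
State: |10⟩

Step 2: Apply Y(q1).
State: i|11⟩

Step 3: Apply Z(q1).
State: -i|11⟩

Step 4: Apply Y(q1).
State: -|10⟩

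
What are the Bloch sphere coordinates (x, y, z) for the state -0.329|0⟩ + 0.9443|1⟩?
(-0.6213, 0, -0.7835)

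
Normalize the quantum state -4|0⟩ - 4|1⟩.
-1/√2|0⟩ - 1/√2|1⟩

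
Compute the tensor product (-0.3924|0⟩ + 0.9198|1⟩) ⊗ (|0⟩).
-0.3924|00⟩ + 0.9198|10⟩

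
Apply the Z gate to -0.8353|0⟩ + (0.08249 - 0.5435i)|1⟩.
-0.8353|0⟩ + (-0.08249 + 0.5435i)|1⟩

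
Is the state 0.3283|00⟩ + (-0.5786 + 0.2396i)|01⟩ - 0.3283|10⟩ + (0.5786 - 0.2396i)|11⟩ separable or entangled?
Separable

Writing the state as a|00⟩ + b|01⟩ + c|10⟩ + d|11⟩, it is a product state iff ad − bc = 0.
Here (a, b, c, d) = (0.3283, (-0.5786 + 0.2396i), -0.3283, (0.5786 - 0.2396i)): ad − bc = (0.3283)(0.5786 - 0.2396i) − (-0.5786 + 0.2396i)(-0.3283) = 0, so the state is separable.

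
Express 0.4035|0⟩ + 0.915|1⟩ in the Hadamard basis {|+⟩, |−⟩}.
0.9323|+⟩ - 0.3617|−⟩

With |ψ⟩ = α|0⟩ + β|1⟩, the Hadamard-basis coefficients are ⟨+|ψ⟩ = (α + β)/√2 and ⟨−|ψ⟩ = (α − β)/√2.
Here α = 0.4035, β = 0.915: (α + β)/√2 = 0.9323, (α − β)/√2 = -0.3617.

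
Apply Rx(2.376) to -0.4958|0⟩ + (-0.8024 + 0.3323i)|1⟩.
(0.1231 + 0.7443i)|0⟩ + (-0.2997 + 0.584i)|1⟩

Rx(2.376) = [[cos(θ/2), −i·sin(θ/2)], [−i·sin(θ/2), cos(θ/2)]]; θ = 2.376, cos(θ/2) ≈ 0.373516, sin(θ/2) ≈ 0.927624.
With a = amp(|0⟩) = -0.4958 and b = amp(|1⟩) = (-0.8024 + 0.3323i):
new amp(|0⟩) = (0.373516)·a + (-0.927624i)·b = (0.1231 + 0.7443i)
new amp(|1⟩) = (-0.927624i)·a + (0.373516)·b = (-0.2997 + 0.584i)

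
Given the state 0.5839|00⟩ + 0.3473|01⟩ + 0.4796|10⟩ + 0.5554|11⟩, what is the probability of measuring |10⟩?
0.23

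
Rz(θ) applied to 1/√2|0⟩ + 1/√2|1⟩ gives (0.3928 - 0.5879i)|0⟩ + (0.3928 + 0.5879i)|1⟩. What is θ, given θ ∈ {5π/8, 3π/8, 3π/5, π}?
5π/8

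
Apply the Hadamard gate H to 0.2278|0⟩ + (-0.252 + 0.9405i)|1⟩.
(-0.01711 + 0.665i)|0⟩ + (0.3393 - 0.665i)|1⟩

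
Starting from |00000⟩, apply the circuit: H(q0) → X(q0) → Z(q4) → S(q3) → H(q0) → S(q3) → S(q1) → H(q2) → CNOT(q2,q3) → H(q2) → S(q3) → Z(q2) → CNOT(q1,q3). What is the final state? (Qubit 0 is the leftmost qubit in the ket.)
1/2|00000⟩ + (1/2)i|00010⟩ - 1/2|00100⟩ + (1/2)i|00110⟩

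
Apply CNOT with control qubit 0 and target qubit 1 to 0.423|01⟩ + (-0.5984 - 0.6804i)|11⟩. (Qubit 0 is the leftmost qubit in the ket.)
0.423|01⟩ + (-0.5984 - 0.6804i)|10⟩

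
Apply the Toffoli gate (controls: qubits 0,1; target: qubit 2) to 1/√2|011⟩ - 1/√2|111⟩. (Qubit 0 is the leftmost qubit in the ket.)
1/√2|011⟩ - 1/√2|110⟩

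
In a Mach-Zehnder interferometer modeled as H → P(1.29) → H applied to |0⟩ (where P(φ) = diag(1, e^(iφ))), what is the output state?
(0.6386 + 0.4804i)|0⟩ + (0.3614 - 0.4804i)|1⟩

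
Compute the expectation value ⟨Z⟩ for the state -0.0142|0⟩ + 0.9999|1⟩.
-0.9996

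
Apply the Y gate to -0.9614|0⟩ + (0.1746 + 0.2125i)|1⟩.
(0.2125 - 0.1746i)|0⟩ - 0.9614i|1⟩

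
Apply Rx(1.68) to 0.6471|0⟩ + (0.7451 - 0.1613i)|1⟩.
(0.3118 - 0.5548i)|0⟩ + (0.4973 - 0.5895i)|1⟩

Rx(1.68) = [[cos(θ/2), −i·sin(θ/2)], [−i·sin(θ/2), cos(θ/2)]]; θ = 1.68, cos(θ/2) ≈ 0.667463, sin(θ/2) ≈ 0.744643.
With a = amp(|0⟩) = 0.6471 and b = amp(|1⟩) = (0.7451 - 0.1613i):
new amp(|0⟩) = (0.667463)·a + (-0.744643i)·b = (0.3118 - 0.5548i)
new amp(|1⟩) = (-0.744643i)·a + (0.667463)·b = (0.4973 - 0.5895i)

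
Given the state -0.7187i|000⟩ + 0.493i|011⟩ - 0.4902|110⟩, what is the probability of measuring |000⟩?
0.5165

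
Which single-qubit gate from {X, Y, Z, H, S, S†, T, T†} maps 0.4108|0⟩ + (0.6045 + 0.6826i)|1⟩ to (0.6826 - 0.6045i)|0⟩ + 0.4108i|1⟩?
Y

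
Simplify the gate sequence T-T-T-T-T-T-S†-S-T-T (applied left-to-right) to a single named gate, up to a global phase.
I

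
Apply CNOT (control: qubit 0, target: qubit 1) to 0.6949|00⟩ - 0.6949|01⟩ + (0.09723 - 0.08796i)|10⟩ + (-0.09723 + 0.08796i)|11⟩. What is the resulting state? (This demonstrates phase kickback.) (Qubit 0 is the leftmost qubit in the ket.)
0.6949|00⟩ - 0.6949|01⟩ + (-0.09723 + 0.08796i)|10⟩ + (0.09723 - 0.08796i)|11⟩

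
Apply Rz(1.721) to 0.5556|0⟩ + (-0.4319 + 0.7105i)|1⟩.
(0.3623 - 0.4212i)|0⟩ + (-0.8203 + 0.1358i)|1⟩

Rz(1.721) = [[e^(−iθ/2), 0], [0, e^(iθ/2)]] with e^(±iθ/2) = cos(θ/2) ± i·sin(θ/2); θ = 1.721, cos(θ/2) ≈ 0.652058, sin(θ/2) ≈ 0.758169.
With a = amp(|0⟩) = 0.5556 and b = amp(|1⟩) = (-0.4319 + 0.7105i):
new amp(|0⟩) = (0.652058 - 0.758169i)·a = (0.3623 - 0.4212i)
new amp(|1⟩) = (0.652058 + 0.758169i)·b = (-0.8203 + 0.1358i)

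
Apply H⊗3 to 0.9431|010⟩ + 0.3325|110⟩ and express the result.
0.451|000⟩ + 0.451|001⟩ - 0.451|010⟩ - 0.451|011⟩ + 0.2159|100⟩ + 0.2159|101⟩ - 0.2159|110⟩ - 0.2159|111⟩

H⊗3 gives amp(|y⟩) = (1/2√2) Σ_x (−1)^(x·y) amp(|x⟩), where x·y is the number of positions in which both x and y have a 1.
|000⟩: (0.9431 + 0.3325)/(2√2) = 0.451
|001⟩: (0.9431 + 0.3325)/(2√2) = 0.451
|010⟩: (-0.9431 - 0.3325)/(2√2) = -0.451
|011⟩: (-0.9431 - 0.3325)/(2√2) = -0.451
|100⟩: (0.9431 - 0.3325)/(2√2) = 0.2159
|101⟩: (0.9431 - 0.3325)/(2√2) = 0.2159
|110⟩: (-0.9431 + 0.3325)/(2√2) = -0.2159
|111⟩: (-0.9431 + 0.3325)/(2√2) = -0.2159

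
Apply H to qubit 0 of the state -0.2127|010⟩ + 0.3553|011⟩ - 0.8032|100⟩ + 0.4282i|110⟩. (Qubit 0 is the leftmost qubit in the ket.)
-0.5679|000⟩ + (-0.1504 + 0.3028i)|010⟩ + 0.2512|011⟩ + 0.5679|100⟩ + (-0.1504 - 0.3028i)|110⟩ + 0.2512|111⟩

H on qubit 0 mixes each pair of kets that differ only in qubit 0: amplitudes (a, b) of (|…0…⟩, |…1…⟩) become ((a + b)/√2, (a − b)/√2). Kets absent from the input have amplitude 0.
(|000⟩, |100⟩): (a, b) = (0, -0.8032) → (-0.5679, 0.5679)
(|010⟩, |110⟩): (a, b) = (-0.2127, 0.4282i) → ((-0.1504 + 0.3028i), (-0.1504 - 0.3028i))
(|011⟩, |111⟩): (a, b) = (0.3553, 0) → (0.2512, 0.2512)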